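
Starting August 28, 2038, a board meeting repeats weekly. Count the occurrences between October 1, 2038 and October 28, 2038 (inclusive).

4

Occurrences land 7·i days after August 28, 2038 for i = 0, 1, 2, …
October 1, 2038 is 34 days after the start; 34 ÷ 7 = 4 remainder 6; since the remainder is 6, round up to i = 5. First occurrence in the window: #6 on October 2, 2038 (5×7 = 35 days in).
October 28, 2038 is 61 days after the start; 61 ÷ 7 = 8 remainder 5. Last occurrence in the window: #9 on October 23, 2038.
Occurrences #6 through #9: 4 in total.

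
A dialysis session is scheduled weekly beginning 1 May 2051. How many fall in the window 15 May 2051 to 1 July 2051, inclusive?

7

Occurrences land 7·i days after 1 May 2051 for i = 0, 1, 2, …
15 May 2051 is 14 days after the start; 14 ÷ 7 = 2 remainder 0. First occurrence in the window: #3 on 15 May 2051 (2×7 = 14 days in).
1 July 2051 is 61 days after the start; 61 ÷ 7 = 8 remainder 5. Last occurrence in the window: #9 on 26 June 2051.
Occurrences #3 through #9: 7 in total.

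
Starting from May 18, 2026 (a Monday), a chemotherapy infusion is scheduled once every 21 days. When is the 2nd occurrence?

The 2nd occurrence is 1 interval after the first: 1 × 21 = 21 days after May 18, 2026.
May has 31 days — 13 days to the end of May leaves 8.
8 days into Jun → Jun 8, 2026.

Jun 8, 2026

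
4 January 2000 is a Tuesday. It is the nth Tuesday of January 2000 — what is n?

1st

Day 4 falls in week ⌈4/7⌉ of the month.
Days 1–7 hold the 1st Tuesday, 8–14 the 2nd, 15–21 the 3rd, 22–28 the 4th, 29–31 the 5th.
4 is in the range for the 1st.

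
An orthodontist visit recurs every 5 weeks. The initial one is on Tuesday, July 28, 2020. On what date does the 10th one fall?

The 10th occurrence is 9 intervals after the first: 9 × 35 = 315 days after July 28, 2020.
July has 31 days — 3 days to the end of July leaves 312.
August has 31 days (281 left).
September has 30 days (251 left).
October has 31 days (220 left).
November has 30 days (190 left).
December has 31 days (159 left).
January has 31 days (128 left).
February has 28 days (100 left).
March has 31 days (69 left).
April has 30 days (39 left).
May has 31 days (8 left).
8 days into June → June 8, 2021.

June 8, 2021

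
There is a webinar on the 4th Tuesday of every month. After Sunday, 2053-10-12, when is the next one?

October 2053 starts on a Wednesday; its first Tuesday is the 7th, so the 4th Tuesday is the 28th — 2053-10-28.
2053-10-28 is after 2053-10-12, so that is the next one.

2053-10-28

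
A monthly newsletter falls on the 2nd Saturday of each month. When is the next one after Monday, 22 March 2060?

March 2060 starts on a Monday; its first Saturday is the 6th, so the 2nd Saturday is the 13th — 13 March 2060.
That is not after 22 March 2060, so look at April 2060.
April 2060 starts on a Thursday; its first Saturday is the 3rd, so the 2nd Saturday is the 10th — 10 April 2060.

10 April 2060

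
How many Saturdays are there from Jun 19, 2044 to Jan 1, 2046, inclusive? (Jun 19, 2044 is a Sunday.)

80

Jun 19, 2044 is a Sunday; the first Saturday on or after it is Jun 25, 2044 (6 days later).
From Jun 25, 2044 to Jan 1, 2046: 189 + 365 + 1 = 555 days (rest of 2044, 2045, to Jan 1, 2046 in 2046).
555 ÷ 7 = 79 full weeks with remainder 2, so 79 more Saturdays after the first → 80.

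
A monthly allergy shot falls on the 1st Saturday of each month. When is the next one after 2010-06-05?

June 2010 starts on a Tuesday, so its 1st Saturday is 2010-06-05 (4 days in).
That is not after 2010-06-05, so look at July 2010.
July 2010 starts on a Thursday, so its 1st Saturday is 2010-07-03 (2 days in).

2010-07-03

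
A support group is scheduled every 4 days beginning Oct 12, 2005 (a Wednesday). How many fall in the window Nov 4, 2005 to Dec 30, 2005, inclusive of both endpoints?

Occurrences land 4·i days after Oct 12, 2005 for i = 0, 1, 2, …
Nov 4, 2005 is 23 days after the start; 23 ÷ 4 = 5 remainder 3; since the remainder is 3, round up to i = 6. First occurrence in the window: #7 on Nov 5, 2005 (6×4 = 24 days in).
Dec 30, 2005 is 79 days after the start; 79 ÷ 4 = 19 remainder 3. Last occurrence in the window: #20 on Dec 27, 2005.
Occurrences #7 through #20: 14 in total.

14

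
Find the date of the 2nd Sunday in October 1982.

1982-10-10

October 1982 begins on a Friday, so the first Sunday is October 3 (2 days later).
The 2nd Sunday is 1 weeks later: 3 + 7 = 10.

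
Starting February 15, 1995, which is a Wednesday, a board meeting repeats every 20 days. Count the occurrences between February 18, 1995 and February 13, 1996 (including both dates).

Occurrences land 20·i days after February 15, 1995 for i = 0, 1, 2, …
February 18, 1995 is 3 days after the start; 3 ÷ 20 = 0 remainder 3; since the remainder is 3, round up to i = 1. First occurrence in the window: #2 on March 7, 1995 (1×20 = 20 days in).
February 13, 1996 is 363 days after the start; 363 ÷ 20 = 18 remainder 3. Last occurrence in the window: #19 on February 10, 1996.
Occurrences #2 through #19: 18 in total.

18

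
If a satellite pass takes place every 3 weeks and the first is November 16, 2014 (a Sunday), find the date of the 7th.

The 7th occurrence is 6 intervals after the first: 6 × 21 = 126 days after November 16, 2014.
November has 30 days — 14 days to the end of November leaves 112.
December has 31 days (81 left).
January has 31 days (50 left).
February has 28 days (22 left).
22 days into March → March 22, 2015.

March 22, 2015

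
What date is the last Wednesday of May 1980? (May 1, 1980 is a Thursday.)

28 May 1980

May 1980 begins on a Thursday, so the first Wednesday is May 7 (6 days later).
May 1980 has 31 days. Adding weeks: 7, 14, 21, 28 — the last one ≤ 31 is the 28th.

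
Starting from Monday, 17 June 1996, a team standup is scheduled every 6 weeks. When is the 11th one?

11 August 1997

The 11th occurrence is 10 intervals after the first: 10 × 42 = 420 days after 17 June 1996.
June has 30 days — 13 days to the end of June leaves 407.
From end of June to end of 1996 is 184 days (223 left).
January has 31 days (192 left).
February has 28 days (164 left).
March has 31 days (133 left).
April has 30 days (103 left).
May has 31 days (72 left).
June has 30 days (42 left).
July has 31 days (11 left).
11 days into August → 11 August 1997.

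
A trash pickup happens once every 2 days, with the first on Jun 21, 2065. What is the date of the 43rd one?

The 43rd occurrence is 42 intervals after the first: 42 × 2 = 84 days after Jun 21, 2065.
Jun has 30 days — 9 days to the end of Jun leaves 75.
Jul has 31 days (44 left).
Aug has 31 days (13 left).
13 days into Sep → Sep 13, 2065.

Sep 13, 2065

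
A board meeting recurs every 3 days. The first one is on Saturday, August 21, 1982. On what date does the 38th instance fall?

The 38th occurrence is 37 intervals after the first: 37 × 3 = 111 days after August 21, 1982.
August has 31 days — 10 days to the end of August leaves 101.
September has 30 days (71 left).
October has 31 days (40 left).
November has 30 days (10 left).
10 days into December → December 10, 1982.

December 10, 1982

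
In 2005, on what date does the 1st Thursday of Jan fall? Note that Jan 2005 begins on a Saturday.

Jan 2005 begins on a Saturday, so the first Thursday is Jan 6 (5 days later).

Jan 6, 2005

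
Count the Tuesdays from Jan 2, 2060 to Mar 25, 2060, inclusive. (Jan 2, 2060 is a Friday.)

Jan 2, 2060 is a Friday; the first Tuesday on or after it is Jan 6, 2060 (4 days later).
From Jan 6, 2060 to Mar 25, 2060: 25 + 29 + 25 = 79 days (rest of Jan, Feb, Mar).
79 ÷ 7 = 11 full weeks with remainder 2, so 11 more Tuesdays after the first → 12.

12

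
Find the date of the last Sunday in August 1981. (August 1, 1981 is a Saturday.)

August 1981 begins on a Saturday, so the first Sunday is August 2 (1 day later).
August 1981 has 31 days. Adding weeks: 2, 9, 16, 23, 30 — the last one ≤ 31 is the 30th.

August 30, 1981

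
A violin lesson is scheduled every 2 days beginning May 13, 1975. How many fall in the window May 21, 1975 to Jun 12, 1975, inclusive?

Occurrences land 2·i days after May 13, 1975 for i = 0, 1, 2, …
May 21, 1975 is 8 days after the start; 8 ÷ 2 = 4 remainder 0. First occurrence in the window: #5 on May 21, 1975 (4×2 = 8 days in).
Jun 12, 1975 is 30 days after the start; 30 ÷ 2 = 15 remainder 0. Last occurrence in the window: #16 on Jun 12, 1975.
Occurrences #5 through #16: 12 in total.

12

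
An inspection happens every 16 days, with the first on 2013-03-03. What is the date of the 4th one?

The 4th occurrence is 3 intervals after the first: 3 × 16 = 48 days after 2013-03-03.
March has 31 days — 28 days to the end of March leaves 20.
20 days into April → 2013-04-20.

2013-04-20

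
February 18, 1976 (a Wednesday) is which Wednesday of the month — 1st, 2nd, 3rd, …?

3rd

Day 18 falls in week ⌈18/7⌉ of the month.
Days 1–7 hold the 1st Wednesday, 8–14 the 2nd, 15–21 the 3rd, 22–28 the 4th, 29–31 the 5th.
18 is in the range for the 3rd.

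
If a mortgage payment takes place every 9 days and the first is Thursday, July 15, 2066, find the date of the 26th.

February 25, 2067

The 26th occurrence is 25 intervals after the first: 25 × 9 = 225 days after July 15, 2066.
July has 31 days — 16 days to the end of July leaves 209.
August has 31 days (178 left).
September has 30 days (148 left).
October has 31 days (117 left).
November has 30 days (87 left).
December has 31 days (56 left).
January has 31 days (25 left).
25 days into February → February 25, 2067.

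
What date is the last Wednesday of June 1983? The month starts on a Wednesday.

June 1983 begins on a Wednesday, so the first Wednesday is June 1.
June 1983 has 30 days. Adding weeks: 1, 8, 15, 22, 29 — the last one ≤ 30 is the 29th.

29 June 1983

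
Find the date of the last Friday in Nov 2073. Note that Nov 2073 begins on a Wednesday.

Nov 2073 begins on a Wednesday, so the first Friday is Nov 3 (2 days later).
Nov 2073 has 30 days. Adding weeks: 3, 10, 17, 24 — the last one ≤ 30 is the 24th.

Nov 24, 2073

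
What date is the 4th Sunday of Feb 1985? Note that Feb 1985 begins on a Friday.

Feb 1985 begins on a Friday, so the first Sunday is Feb 3 (2 days later).
The 4th Sunday is 3 weeks later: 3 + 21 = 24.

Feb 24, 1985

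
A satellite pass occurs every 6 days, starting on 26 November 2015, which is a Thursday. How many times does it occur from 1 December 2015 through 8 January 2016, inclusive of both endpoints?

7

Occurrences land 6·i days after 26 November 2015 for i = 0, 1, 2, …
1 December 2015 is 5 days after the start; 5 ÷ 6 = 0 remainder 5; since the remainder is 5, round up to i = 1. First occurrence in the window: #2 on 2 December 2015 (1×6 = 6 days in).
8 January 2016 is 43 days after the start; 43 ÷ 6 = 7 remainder 1. Last occurrence in the window: #8 on 7 January 2016.
Occurrences #2 through #8: 7 in total.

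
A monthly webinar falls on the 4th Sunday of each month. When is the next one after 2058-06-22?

2058-06-23

June 2058 starts on a Saturday; its first Sunday is the 2nd, so the 4th Sunday is the 23rd — 2058-06-23.
2058-06-23 is after 2058-06-22, so that is the next one.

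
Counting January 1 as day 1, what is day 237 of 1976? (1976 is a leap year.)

January has 31 days (237 − 31 = 206 remain).
February has 29 days (206 − 29 = 177 remain).
March has 31 days (177 − 31 = 146 remain).
April has 30 days (146 − 30 = 116 remain).
May has 31 days (116 − 31 = 85 remain).
June has 30 days (85 − 30 = 55 remain).
July has 31 days (55 − 31 = 24 remain).
24 into August → August 24.

24 August 1976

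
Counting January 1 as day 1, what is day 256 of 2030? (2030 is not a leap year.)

January has 31 days (256 − 31 = 225 remain).
February has 28 days (225 − 28 = 197 remain).
March has 31 days (197 − 31 = 166 remain).
April has 30 days (166 − 30 = 136 remain).
May has 31 days (136 − 31 = 105 remain).
June has 30 days (105 − 30 = 75 remain).
July has 31 days (75 − 31 = 44 remain).
August has 31 days (44 − 31 = 13 remain).
13 into September → September 13.

2030-09-13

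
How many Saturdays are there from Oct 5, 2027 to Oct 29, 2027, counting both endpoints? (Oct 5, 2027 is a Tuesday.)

3

Oct 5, 2027 is a Tuesday; the first Saturday on or after it is Oct 9, 2027 (4 days later).
From Oct 9, 2027 to Oct 29, 2027 is 29 − 9 = 20 days.
20 ÷ 7 = 2 full weeks with remainder 6, so 2 more Saturdays after the first → 3.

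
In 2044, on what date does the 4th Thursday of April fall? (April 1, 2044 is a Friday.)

April 2044 begins on a Friday, so the first Thursday is April 7 (6 days later).
The 4th Thursday is 3 weeks later: 7 + 21 = 28.

April 28, 2044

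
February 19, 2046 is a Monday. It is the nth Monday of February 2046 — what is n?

3rd

Day 19 falls in week ⌈19/7⌉ of the month.
Days 1–7 hold the 1st Monday, 8–14 the 2nd, 15–21 the 3rd, 22–28 the 4th, 29–31 the 5th.
19 is in the range for the 3rd.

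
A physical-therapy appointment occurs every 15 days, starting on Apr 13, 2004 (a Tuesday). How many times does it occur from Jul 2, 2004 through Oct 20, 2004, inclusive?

7

Occurrences land 15·i days after Apr 13, 2004 for i = 0, 1, 2, …
Jul 2, 2004 is 80 days after the start; 80 ÷ 15 = 5 remainder 5; since the remainder is 5, round up to i = 6. First occurrence in the window: #7 on Jul 12, 2004 (6×15 = 90 days in).
Oct 20, 2004 is 190 days after the start; 190 ÷ 15 = 12 remainder 10. Last occurrence in the window: #13 on Oct 10, 2004.
Occurrences #7 through #13: 7 in total.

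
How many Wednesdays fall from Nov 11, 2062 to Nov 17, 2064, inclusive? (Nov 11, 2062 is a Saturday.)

Nov 11, 2062 is a Saturday; the first Wednesday on or after it is Nov 15, 2062 (4 days later).
From Nov 15, 2062 to Nov 17, 2064: 46 + 365 + 322 = 733 days (rest of 2062, 2063, to Nov 17, 2064 in 2064).
733 ÷ 7 = 104 full weeks with remainder 5, so 104 more Wednesdays after the first → 105.

105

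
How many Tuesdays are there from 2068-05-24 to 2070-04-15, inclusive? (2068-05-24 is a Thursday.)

2068-05-24 is a Thursday; the first Tuesday on or after it is 2068-05-29 (5 days later).
From 2068-05-29 to 2070-04-15: 216 + 365 + 105 = 686 days (rest of 2068, 2069, to 2070-04-15 in 2070).
686 ÷ 7 = 98 full weeks with remainder 0, so 98 more Tuesdays after the first → 99.

99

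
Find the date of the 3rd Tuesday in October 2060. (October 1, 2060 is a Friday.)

19 October 2060

October 2060 begins on a Friday, so the first Tuesday is October 5 (4 days later).
The 3rd Tuesday is 2 weeks later: 5 + 14 = 19.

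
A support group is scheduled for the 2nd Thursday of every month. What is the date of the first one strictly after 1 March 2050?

March 2050 starts on a Tuesday; its first Thursday is the 3rd, so the 2nd Thursday is the 10th — 10 March 2050.
10 March 2050 is after 1 March 2050, so that is the next one.

10 March 2050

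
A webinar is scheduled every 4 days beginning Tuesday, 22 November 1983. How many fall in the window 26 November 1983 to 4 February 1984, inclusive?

18

Occurrences land 4·i days after 22 November 1983 for i = 0, 1, 2, …
26 November 1983 is 4 days after the start; 4 ÷ 4 = 1 remainder 0. First occurrence in the window: #2 on 26 November 1983 (1×4 = 4 days in).
4 February 1984 is 74 days after the start; 74 ÷ 4 = 18 remainder 2. Last occurrence in the window: #19 on 2 February 1984.
Occurrences #2 through #19: 18 in total.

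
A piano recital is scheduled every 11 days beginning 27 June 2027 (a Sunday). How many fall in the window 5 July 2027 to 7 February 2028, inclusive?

Occurrences land 11·i days after 27 June 2027 for i = 0, 1, 2, …
5 July 2027 is 8 days after the start; 8 ÷ 11 = 0 remainder 8; since the remainder is 8, round up to i = 1. First occurrence in the window: #2 on 8 July 2027 (1×11 = 11 days in).
7 February 2028 is 225 days after the start; 225 ÷ 11 = 20 remainder 5. Last occurrence in the window: #21 on 2 February 2028.
Occurrences #2 through #21: 20 in total.

20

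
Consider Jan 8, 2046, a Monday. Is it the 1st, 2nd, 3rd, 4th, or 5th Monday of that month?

2nd

Day 8 falls in week ⌈8/7⌉ of the month.
Days 1–7 hold the 1st Monday, 8–14 the 2nd, 15–21 the 3rd, 22–28 the 4th, 29–31 the 5th.
8 is in the range for the 2nd.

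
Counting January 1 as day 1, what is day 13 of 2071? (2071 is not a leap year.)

2071-01-13

13 into January → January 13.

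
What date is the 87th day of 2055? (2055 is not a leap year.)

January has 31 days (87 − 31 = 56 remain).
February has 28 days (56 − 28 = 28 remain).
28 into March → March 28.

2055-03-28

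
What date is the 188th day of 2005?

July 7, 2005

January has 31 days (188 − 31 = 157 remain).
February has 28 days (157 − 28 = 129 remain).
March has 31 days (129 − 31 = 98 remain).
April has 30 days (98 − 30 = 68 remain).
May has 31 days (68 − 31 = 37 remain).
June has 30 days (37 − 30 = 7 remain).
7 into July → July 7.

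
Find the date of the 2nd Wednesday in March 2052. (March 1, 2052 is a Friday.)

March 2052 begins on a Friday, so the first Wednesday is March 6 (5 days later).
The 2nd Wednesday is 1 weeks later: 6 + 7 = 13.

March 13, 2052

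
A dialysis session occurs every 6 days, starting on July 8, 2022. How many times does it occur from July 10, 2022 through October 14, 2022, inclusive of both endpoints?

16

Occurrences land 6·i days after July 8, 2022 for i = 0, 1, 2, …
July 10, 2022 is 2 days after the start; 2 ÷ 6 = 0 remainder 2; since the remainder is 2, round up to i = 1. First occurrence in the window: #2 on July 14, 2022 (1×6 = 6 days in).
October 14, 2022 is 98 days after the start; 98 ÷ 6 = 16 remainder 2. Last occurrence in the window: #17 on October 12, 2022.
Occurrences #2 through #17: 16 in total.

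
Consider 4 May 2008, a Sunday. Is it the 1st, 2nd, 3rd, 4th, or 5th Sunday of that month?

1st

Day 4 falls in week ⌈4/7⌉ of the month.
Days 1–7 hold the 1st Sunday, 8–14 the 2nd, 15–21 the 3rd, 22–28 the 4th, 29–31 the 5th.
4 is in the range for the 1st.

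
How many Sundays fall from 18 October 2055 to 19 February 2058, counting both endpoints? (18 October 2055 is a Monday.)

18 October 2055 is a Monday; the first Sunday on or after it is 24 October 2055 (6 days later).
From 24 October 2055 to 19 February 2058: 68 + 366 + 365 + 50 = 849 days (rest of 2055, 2056, 2057, to 19 February 2058 in 2058).
849 ÷ 7 = 121 full weeks with remainder 2, so 121 more Sundays after the first → 122.

122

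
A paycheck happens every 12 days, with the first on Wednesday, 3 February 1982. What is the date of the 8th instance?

The 8th occurrence is 7 intervals after the first: 7 × 12 = 84 days after 3 February 1982.
February has 28 days — 25 days to the end of February leaves 59.
March has 31 days (28 left).
28 days into April → 28 April 1982.

28 April 1982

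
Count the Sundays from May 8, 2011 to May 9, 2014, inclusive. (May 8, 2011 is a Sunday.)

157

May 8, 2011 is a Sunday; the first Sunday on or after it is May 8, 2011.
From May 8, 2011 to May 9, 2014: 237 + 366 + 365 + 129 = 1097 days (rest of 2011, 2012, 2013, to May 9, 2014 in 2014).
1097 ÷ 7 = 156 full weeks with remainder 5, so 156 more Sundays after the first → 157.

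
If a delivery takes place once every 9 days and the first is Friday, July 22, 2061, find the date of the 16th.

The 16th occurrence is 15 intervals after the first: 15 × 9 = 135 days after July 22, 2061.
July has 31 days — 9 days to the end of July leaves 126.
August has 31 days (95 left).
September has 30 days (65 left).
October has 31 days (34 left).
November has 30 days (4 left).
4 days into December → December 4, 2061.

December 4, 2061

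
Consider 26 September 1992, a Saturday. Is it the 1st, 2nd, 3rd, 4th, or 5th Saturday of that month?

4th

Day 26 falls in week ⌈26/7⌉ of the month.
Days 1–7 hold the 1st Saturday, 8–14 the 2nd, 15–21 the 3rd, 22–28 the 4th, 29–31 the 5th.
26 is in the range for the 4th.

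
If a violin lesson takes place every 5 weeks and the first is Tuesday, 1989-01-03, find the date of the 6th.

1989-06-27

The 6th occurrence is 5 intervals after the first: 5 × 35 = 175 days after 1989-01-03.
January has 31 days — 28 days to the end of January leaves 147.
February has 28 days (119 left).
March has 31 days (88 left).
April has 30 days (58 left).
May has 31 days (27 left).
27 days into June → 1989-06-27.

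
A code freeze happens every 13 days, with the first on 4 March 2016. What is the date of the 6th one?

The 6th occurrence is 5 intervals after the first: 5 × 13 = 65 days after 4 March 2016.
March has 31 days — 27 days to the end of March leaves 38.
April has 30 days (8 left).
8 days into May → 8 May 2016.

8 May 2016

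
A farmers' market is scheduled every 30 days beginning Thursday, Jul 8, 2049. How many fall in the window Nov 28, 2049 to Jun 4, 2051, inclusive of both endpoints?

19

Occurrences land 30·i days after Jul 8, 2049 for i = 0, 1, 2, …
Nov 28, 2049 is 143 days after the start; 143 ÷ 30 = 4 remainder 23; since the remainder is 23, round up to i = 5. First occurrence in the window: #6 on Dec 5, 2049 (5×30 = 150 days in).
Jun 4, 2051 is 696 days after the start; 696 ÷ 30 = 23 remainder 6. Last occurrence in the window: #24 on May 29, 2051.
Occurrences #6 through #24: 19 in total.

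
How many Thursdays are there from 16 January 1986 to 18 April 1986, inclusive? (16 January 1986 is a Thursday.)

14

16 January 1986 is a Thursday; the first Thursday on or after it is 16 January 1986.
From 16 January 1986 to 18 April 1986: 15 + 28 + 31 + 18 = 92 days (rest of January, February, March, April).
92 ÷ 7 = 13 full weeks with remainder 1, so 13 more Thursdays after the first → 14.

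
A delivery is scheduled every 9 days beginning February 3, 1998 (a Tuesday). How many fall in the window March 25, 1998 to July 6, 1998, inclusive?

12

Occurrences land 9·i days after February 3, 1998 for i = 0, 1, 2, …
March 25, 1998 is 50 days after the start; 50 ÷ 9 = 5 remainder 5; since the remainder is 5, round up to i = 6. First occurrence in the window: #7 on March 29, 1998 (6×9 = 54 days in).
July 6, 1998 is 153 days after the start; 153 ÷ 9 = 17 remainder 0. Last occurrence in the window: #18 on July 6, 1998.
Occurrences #7 through #18: 12 in total.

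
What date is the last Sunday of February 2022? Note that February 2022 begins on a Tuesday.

27 February 2022

February 2022 begins on a Tuesday, so the first Sunday is February 6 (5 days later).
February 2022 has 28 days. Adding weeks: 6, 13, 20, 27 — the last one ≤ 28 is the 27th.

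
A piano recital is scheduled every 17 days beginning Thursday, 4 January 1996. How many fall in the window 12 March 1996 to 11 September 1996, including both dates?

Occurrences land 17·i days after 4 January 1996 for i = 0, 1, 2, …
12 March 1996 is 68 days after the start; 68 ÷ 17 = 4 remainder 0. First occurrence in the window: #5 on 12 March 1996 (4×17 = 68 days in).
11 September 1996 is 251 days after the start; 251 ÷ 17 = 14 remainder 13. Last occurrence in the window: #15 on 29 August 1996.
Occurrences #5 through #15: 11 in total.

11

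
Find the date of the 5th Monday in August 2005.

The first Monday of August 2005 is August 1.
The 5th Monday is 4 weeks later: 1 + 28 = 29.

August 29, 2005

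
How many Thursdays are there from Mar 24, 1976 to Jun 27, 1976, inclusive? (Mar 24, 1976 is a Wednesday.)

Mar 24, 1976 is a Wednesday; the first Thursday on or after it is Mar 25, 1976 (1 day later).
From Mar 25, 1976 to Jun 27, 1976: 6 + 30 + 31 + 27 = 94 days (rest of Mar, Apr, May, Jun).
94 ÷ 7 = 13 full weeks with remainder 3, so 13 more Thursdays after the first → 14.

14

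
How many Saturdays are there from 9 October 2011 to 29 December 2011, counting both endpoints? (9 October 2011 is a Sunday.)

9 October 2011 is a Sunday; the first Saturday on or after it is 15 October 2011 (6 days later).
From 15 October 2011 to 29 December 2011: 16 + 30 + 29 = 75 days (rest of October, November, December).
75 ÷ 7 = 10 full weeks with remainder 5, so 10 more Saturdays after the first → 11.

11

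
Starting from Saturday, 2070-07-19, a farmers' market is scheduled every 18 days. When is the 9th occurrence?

2070-12-10

The 9th occurrence is 8 intervals after the first: 8 × 18 = 144 days after 2070-07-19.
July has 31 days — 12 days to the end of July leaves 132.
August has 31 days (101 left).
September has 30 days (71 left).
October has 31 days (40 left).
November has 30 days (10 left).
10 days into December → 2070-12-10.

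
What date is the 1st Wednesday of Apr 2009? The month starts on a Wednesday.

Apr 1, 2009

Apr 2009 begins on a Wednesday, so the first Wednesday is Apr 1.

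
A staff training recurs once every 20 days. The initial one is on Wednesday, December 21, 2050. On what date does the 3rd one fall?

January 30, 2051

The 3rd occurrence is 2 intervals after the first: 2 × 20 = 40 days after December 21, 2050.
December has 31 days — 10 days to the end of December leaves 30.
30 days into January → January 30, 2051.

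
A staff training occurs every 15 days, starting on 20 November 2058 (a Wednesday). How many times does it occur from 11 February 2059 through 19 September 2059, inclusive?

15

Occurrences land 15·i days after 20 November 2058 for i = 0, 1, 2, …
11 February 2059 is 83 days after the start; 83 ÷ 15 = 5 remainder 8; since the remainder is 8, round up to i = 6. First occurrence in the window: #7 on 18 February 2059 (6×15 = 90 days in).
19 September 2059 is 303 days after the start; 303 ÷ 15 = 20 remainder 3. Last occurrence in the window: #21 on 16 September 2059.
Occurrences #7 through #21: 15 in total.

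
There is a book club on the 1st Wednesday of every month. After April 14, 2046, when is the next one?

May 2, 2046

April 2046 starts on a Sunday, so its 1st Wednesday is April 4, 2046 (3 days in).
That is not after April 14, 2046, so look at May 2046.
May 2046 starts on a Tuesday, so its 1st Wednesday is May 2, 2046 (1 day in).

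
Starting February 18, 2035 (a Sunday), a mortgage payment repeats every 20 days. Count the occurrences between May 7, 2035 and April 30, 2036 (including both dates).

Occurrences land 20·i days after February 18, 2035 for i = 0, 1, 2, …
May 7, 2035 is 78 days after the start; 78 ÷ 20 = 3 remainder 18; since the remainder is 18, round up to i = 4. First occurrence in the window: #5 on May 9, 2035 (4×20 = 80 days in).
April 30, 2036 is 437 days after the start; 437 ÷ 20 = 21 remainder 17. Last occurrence in the window: #22 on April 13, 2036.
Occurrences #5 through #22: 18 in total.

18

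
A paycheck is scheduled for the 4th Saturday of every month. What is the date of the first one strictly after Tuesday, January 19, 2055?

January 23, 2055

January 2055 starts on a Friday; its first Saturday is the 2nd, so the 4th Saturday is the 23rd — January 23, 2055.
January 23, 2055 is after January 19, 2055, so that is the next one.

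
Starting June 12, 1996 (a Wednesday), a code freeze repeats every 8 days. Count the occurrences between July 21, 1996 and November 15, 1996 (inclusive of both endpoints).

Occurrences land 8·i days after June 12, 1996 for i = 0, 1, 2, …
July 21, 1996 is 39 days after the start; 39 ÷ 8 = 4 remainder 7; since the remainder is 7, round up to i = 5. First occurrence in the window: #6 on July 22, 1996 (5×8 = 40 days in).
November 15, 1996 is 156 days after the start; 156 ÷ 8 = 19 remainder 4. Last occurrence in the window: #20 on November 11, 1996.
Occurrences #6 through #20: 15 in total.

15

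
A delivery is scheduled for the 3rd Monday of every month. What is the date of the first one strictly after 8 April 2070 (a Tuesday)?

21 April 2070

April 2070 starts on a Tuesday; its first Monday is the 7th, so the 3rd Monday is the 21st — 21 April 2070.
21 April 2070 is after 8 April 2070, so that is the next one.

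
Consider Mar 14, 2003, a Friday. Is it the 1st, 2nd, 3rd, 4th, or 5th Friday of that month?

Day 14 falls in week ⌈14/7⌉ of the month.
Days 1–7 hold the 1st Friday, 8–14 the 2nd, 15–21 the 3rd, 22–28 the 4th, 29–31 the 5th.
14 is in the range for the 2nd.

2nd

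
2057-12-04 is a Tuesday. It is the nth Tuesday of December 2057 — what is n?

1st

Day 4 falls in week ⌈4/7⌉ of the month.
Days 1–7 hold the 1st Tuesday, 8–14 the 2nd, 15–21 the 3rd, 22–28 the 4th, 29–31 the 5th.
4 is in the range for the 1st.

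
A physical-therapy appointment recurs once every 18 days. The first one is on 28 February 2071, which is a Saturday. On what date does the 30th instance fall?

The 30th occurrence is 29 intervals after the first: 29 × 18 = 522 days after 28 February 2071.
February has 28 days — 0 days to the end of February leaves 522.
From end of February to end of 2071 is 306 days (216 left).
January has 31 days (185 left).
February has 29 days (156 left).
March has 31 days (125 left).
April has 30 days (95 left).
May has 31 days (64 left).
June has 30 days (34 left).
July has 31 days (3 left).
3 days into August → 3 August 2072.

3 August 2072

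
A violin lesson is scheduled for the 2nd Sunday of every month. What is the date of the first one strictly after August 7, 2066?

August 2066 starts on a Sunday; its first Sunday is the 1st, so the 2nd Sunday is the 8th — August 8, 2066.
August 8, 2066 is after August 7, 2066, so that is the next one.

August 8, 2066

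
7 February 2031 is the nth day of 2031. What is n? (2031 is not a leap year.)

Days in months before February: 31 = 31.
Plus 7 days into February → day 38.

38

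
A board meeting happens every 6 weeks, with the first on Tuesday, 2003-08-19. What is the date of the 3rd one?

2003-11-11

The 3rd occurrence is 2 intervals after the first: 2 × 42 = 84 days after 2003-08-19.
August has 31 days — 12 days to the end of August leaves 72.
September has 30 days (42 left).
October has 31 days (11 left).
11 days into November → 2003-11-11.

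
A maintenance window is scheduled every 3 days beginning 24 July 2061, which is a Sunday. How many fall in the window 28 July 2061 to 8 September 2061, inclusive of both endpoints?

Occurrences land 3·i days after 24 July 2061 for i = 0, 1, 2, …
28 July 2061 is 4 days after the start; 4 ÷ 3 = 1 remainder 1; since the remainder is 1, round up to i = 2. First occurrence in the window: #3 on 30 July 2061 (2×3 = 6 days in).
8 September 2061 is 46 days after the start; 46 ÷ 3 = 15 remainder 1. Last occurrence in the window: #16 on 7 September 2061.
Occurrences #3 through #16: 14 in total.

14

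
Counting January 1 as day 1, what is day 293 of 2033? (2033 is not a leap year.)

January has 31 days (293 − 31 = 262 remain).
February has 28 days (262 − 28 = 234 remain).
March has 31 days (234 − 31 = 203 remain).
April has 30 days (203 − 30 = 173 remain).
May has 31 days (173 − 31 = 142 remain).
June has 30 days (142 − 30 = 112 remain).
July has 31 days (112 − 31 = 81 remain).
August has 31 days (81 − 31 = 50 remain).
September has 30 days (50 − 30 = 20 remain).
20 into October → October 20.

20 October 2033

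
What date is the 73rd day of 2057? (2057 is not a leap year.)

January has 31 days (73 − 31 = 42 remain).
February has 28 days (42 − 28 = 14 remain).
14 into March → March 14.

2057-03-14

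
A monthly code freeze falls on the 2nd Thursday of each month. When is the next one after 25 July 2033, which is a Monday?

11 August 2033

July 2033 starts on a Friday; its first Thursday is the 7th, so the 2nd Thursday is the 14th — 14 July 2033.
That is not after 25 July 2033, so look at August 2033.
August 2033 starts on a Monday; its first Thursday is the 4th, so the 2nd Thursday is the 11th — 11 August 2033.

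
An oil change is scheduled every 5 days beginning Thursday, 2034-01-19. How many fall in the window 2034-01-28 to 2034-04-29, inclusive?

Occurrences land 5·i days after 2034-01-19 for i = 0, 1, 2, …
2034-01-28 is 9 days after the start; 9 ÷ 5 = 1 remainder 4; since the remainder is 4, round up to i = 2. First occurrence in the window: #3 on 2034-01-29 (2×5 = 10 days in).
2034-04-29 is 100 days after the start; 100 ÷ 5 = 20 remainder 0. Last occurrence in the window: #21 on 2034-04-29.
Occurrences #3 through #21: 19 in total.

19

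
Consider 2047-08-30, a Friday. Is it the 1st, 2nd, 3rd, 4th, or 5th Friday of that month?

Day 30 falls in week ⌈30/7⌉ of the month.
Days 1–7 hold the 1st Friday, 8–14 the 2nd, 15–21 the 3rd, 22–28 the 4th, 29–31 the 5th.
30 is in the range for the 5th.

5th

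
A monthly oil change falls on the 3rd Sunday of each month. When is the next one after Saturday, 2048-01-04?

2048-01-19

January 2048 starts on a Wednesday; its first Sunday is the 5th, so the 3rd Sunday is the 19th — 2048-01-19.
2048-01-19 is after 2048-01-04, so that is the next one.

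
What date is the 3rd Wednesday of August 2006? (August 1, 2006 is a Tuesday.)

August 2006 begins on a Tuesday, so the first Wednesday is August 2 (1 day later).
The 3rd Wednesday is 2 weeks later: 2 + 14 = 16.

August 16, 2006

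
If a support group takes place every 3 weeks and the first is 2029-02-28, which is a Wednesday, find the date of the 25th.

The 25th occurrence is 24 intervals after the first: 24 × 21 = 504 days after 2029-02-28.
February has 28 days — 0 days to the end of February leaves 504.
From end of February to end of 2029 is 306 days (198 left).
January has 31 days (167 left).
February has 28 days (139 left).
March has 31 days (108 left).
April has 30 days (78 left).
May has 31 days (47 left).
June has 30 days (17 left).
17 days into July → 2030-07-17.

2030-07-17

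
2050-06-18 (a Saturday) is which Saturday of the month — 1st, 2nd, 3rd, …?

Day 18 falls in week ⌈18/7⌉ of the month.
Days 1–7 hold the 1st Saturday, 8–14 the 2nd, 15–21 the 3rd, 22–28 the 4th, 29–31 the 5th.
18 is in the range for the 3rd.

3rd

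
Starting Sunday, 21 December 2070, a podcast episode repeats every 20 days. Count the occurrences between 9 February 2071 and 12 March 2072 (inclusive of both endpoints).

Occurrences land 20·i days after 21 December 2070 for i = 0, 1, 2, …
9 February 2071 is 50 days after the start; 50 ÷ 20 = 2 remainder 10; since the remainder is 10, round up to i = 3. First occurrence in the window: #4 on 19 February 2071 (3×20 = 60 days in).
12 March 2072 is 447 days after the start; 447 ÷ 20 = 22 remainder 7. Last occurrence in the window: #23 on 5 March 2072.
Occurrences #4 through #23: 20 in total.

20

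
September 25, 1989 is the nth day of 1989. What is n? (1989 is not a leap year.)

Days in months before September: 31 + 28 + 31 + 30 + 31 + 30 + 31 + 31 = 243.
Plus 25 days into September → day 268.

268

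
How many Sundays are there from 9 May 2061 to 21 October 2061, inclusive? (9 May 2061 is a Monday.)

9 May 2061 is a Monday; the first Sunday on or after it is 15 May 2061 (6 days later).
From 15 May 2061 to 21 October 2061: 16 + 30 + 31 + 31 + 30 + 21 = 159 days (rest of May, June, July, August, September, October).
159 ÷ 7 = 22 full weeks with remainder 5, so 22 more Sundays after the first → 23.

23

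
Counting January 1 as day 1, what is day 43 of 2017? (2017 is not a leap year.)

Jan has 31 days (43 − 31 = 12 remain).
12 into Feb → Feb 12.

Feb 12, 2017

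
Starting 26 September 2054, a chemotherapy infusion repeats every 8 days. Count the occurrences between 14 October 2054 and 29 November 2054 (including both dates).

Occurrences land 8·i days after 26 September 2054 for i = 0, 1, 2, …
14 October 2054 is 18 days after the start; 18 ÷ 8 = 2 remainder 2; since the remainder is 2, round up to i = 3. First occurrence in the window: #4 on 20 October 2054 (3×8 = 24 days in).
29 November 2054 is 64 days after the start; 64 ÷ 8 = 8 remainder 0. Last occurrence in the window: #9 on 29 November 2054.
Occurrences #4 through #9: 6 in total.

6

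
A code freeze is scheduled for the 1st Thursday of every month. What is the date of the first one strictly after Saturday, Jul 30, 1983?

Aug 4, 1983

Jul 1983 starts on a Friday, so its 1st Thursday is Jul 7, 1983 (6 days in).
That is not after Jul 30, 1983, so look at Aug 1983.
Aug 1983 starts on a Monday, so its 1st Thursday is Aug 4, 1983 (3 days in).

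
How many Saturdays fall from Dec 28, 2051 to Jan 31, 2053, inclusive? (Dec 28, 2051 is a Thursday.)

57

Dec 28, 2051 is a Thursday; the first Saturday on or after it is Dec 30, 2051 (2 days later).
From Dec 30, 2051 to Jan 31, 2053: 1 + 366 + 31 = 398 days (rest of 2051, 2052, to Jan 31, 2053 in 2053).
398 ÷ 7 = 56 full weeks with remainder 6, so 56 more Saturdays after the first → 57.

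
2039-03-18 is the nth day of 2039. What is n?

Days in months before March: 31 + 28 = 59.
Plus 18 days into March → day 77.

77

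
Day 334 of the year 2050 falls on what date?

30 November 2050

January has 31 days (334 − 31 = 303 remain).
February has 28 days (303 − 28 = 275 remain).
March has 31 days (275 − 31 = 244 remain).
April has 30 days (244 − 30 = 214 remain).
May has 31 days (214 − 31 = 183 remain).
June has 30 days (183 − 30 = 153 remain).
July has 31 days (153 − 31 = 122 remain).
August has 31 days (122 − 31 = 91 remain).
September has 30 days (91 − 30 = 61 remain).
October has 31 days (61 − 31 = 30 remain).
30 into November → November 30.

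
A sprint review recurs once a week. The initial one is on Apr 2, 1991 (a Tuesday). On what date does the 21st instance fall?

The 21st occurrence is 20 intervals after the first: 20 × 7 = 140 days after Apr 2, 1991.
Apr has 30 days — 28 days to the end of Apr leaves 112.
May has 31 days (81 left).
Jun has 30 days (51 left).
Jul has 31 days (20 left).
20 days into Aug → Aug 20, 1991.

Aug 20, 1991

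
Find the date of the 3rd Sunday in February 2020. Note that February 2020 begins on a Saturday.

2020-02-16

February 2020 begins on a Saturday, so the first Sunday is February 2 (1 day later).
The 3rd Sunday is 2 weeks later: 2 + 14 = 16.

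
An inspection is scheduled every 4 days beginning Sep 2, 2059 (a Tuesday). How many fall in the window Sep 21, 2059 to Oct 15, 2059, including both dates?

6

Occurrences land 4·i days after Sep 2, 2059 for i = 0, 1, 2, …
Sep 21, 2059 is 19 days after the start; 19 ÷ 4 = 4 remainder 3; since the remainder is 3, round up to i = 5. First occurrence in the window: #6 on Sep 22, 2059 (5×4 = 20 days in).
Oct 15, 2059 is 43 days after the start; 43 ÷ 4 = 10 remainder 3. Last occurrence in the window: #11 on Oct 12, 2059.
Occurrences #6 through #11: 6 in total.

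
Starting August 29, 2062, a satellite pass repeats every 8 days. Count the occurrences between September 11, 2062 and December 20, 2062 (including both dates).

Occurrences land 8·i days after August 29, 2062 for i = 0, 1, 2, …
September 11, 2062 is 13 days after the start; 13 ÷ 8 = 1 remainder 5; since the remainder is 5, round up to i = 2. First occurrence in the window: #3 on September 14, 2062 (2×8 = 16 days in).
December 20, 2062 is 113 days after the start; 113 ÷ 8 = 14 remainder 1. Last occurrence in the window: #15 on December 19, 2062.
Occurrences #3 through #15: 13 in total.

13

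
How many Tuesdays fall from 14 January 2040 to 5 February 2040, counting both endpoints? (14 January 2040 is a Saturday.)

14 January 2040 is a Saturday; the first Tuesday on or after it is 17 January 2040 (3 days later).
From 17 January 2040 to 5 February 2040: 14 + 5 = 19 days (rest of January, February).
19 ÷ 7 = 2 full weeks with remainder 5, so 2 more Tuesdays after the first → 3.

3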